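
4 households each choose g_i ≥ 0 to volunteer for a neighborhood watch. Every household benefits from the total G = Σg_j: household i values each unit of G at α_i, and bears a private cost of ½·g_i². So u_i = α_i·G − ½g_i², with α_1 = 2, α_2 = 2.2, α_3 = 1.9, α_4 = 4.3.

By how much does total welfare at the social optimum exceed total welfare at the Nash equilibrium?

123.63

Household i's FOC: ∂u_i/∂g_i = α_i − g_i = 0, so g_i* = α_i.
NE contributions = (2, 2.2, 1.9, 4.3); G = 10.4.
W^NE = (Σα)·G − ½Σα_i² = 10.4² − ½·30.94 = 92.69.
Planner sets g_i = Σα_j = 10.4 for every i, so G^SO = 4·10.4 = 41.6.
W^SO = (Σα)·G^SO − ½·4·(Σα)² = (4/2)·10.4² = 216.32.
Deadweight loss = W^SO − W^NE = 123.63.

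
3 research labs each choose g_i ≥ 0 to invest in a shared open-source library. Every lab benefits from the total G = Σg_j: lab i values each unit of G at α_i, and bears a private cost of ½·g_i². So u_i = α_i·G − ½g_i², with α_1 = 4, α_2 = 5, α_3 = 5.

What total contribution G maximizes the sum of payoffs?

42

Planner FOC: ∂(Σu_j)/∂g_i = (Σα_j) − g_i = 0, so g_i^SO = Σα_j = 14 for every i; G^SO = 42.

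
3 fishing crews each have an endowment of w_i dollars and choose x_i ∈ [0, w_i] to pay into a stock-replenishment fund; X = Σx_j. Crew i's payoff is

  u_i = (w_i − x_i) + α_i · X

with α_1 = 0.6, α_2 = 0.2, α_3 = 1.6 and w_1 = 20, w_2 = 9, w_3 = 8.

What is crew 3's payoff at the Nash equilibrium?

∂u_i/∂x_i = α_i − 1, so crew i contributes w_i if α_i > 1, else 0.
α_i > 1 for i ∈ {3}; NE contributions (0, 0, 8), X = 8.
u_3 = (8 − 8) + 1.6·8 = 12.8.

12.8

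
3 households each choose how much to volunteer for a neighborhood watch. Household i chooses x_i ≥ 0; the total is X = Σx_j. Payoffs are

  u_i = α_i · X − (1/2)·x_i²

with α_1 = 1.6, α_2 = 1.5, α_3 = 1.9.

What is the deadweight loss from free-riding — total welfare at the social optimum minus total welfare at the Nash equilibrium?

16.71

Household i's FOC: ∂u_i/∂x_i = α_i − x_i = 0, so x_i* = α_i.
NE contributions = (1.6, 1.5, 1.9); X = 5.
W^NE = (Σα)·X − ½Σα_i² = 5² − ½·8.42 = 20.79.
Planner sets x_i = Σα_j = 5 for every i, so X^SO = 3·5 = 15.
W^SO = (Σα)·X^SO − ½·3·(Σα)² = (3/2)·5² = 37.5.
Deadweight loss = W^SO − W^NE = 16.71.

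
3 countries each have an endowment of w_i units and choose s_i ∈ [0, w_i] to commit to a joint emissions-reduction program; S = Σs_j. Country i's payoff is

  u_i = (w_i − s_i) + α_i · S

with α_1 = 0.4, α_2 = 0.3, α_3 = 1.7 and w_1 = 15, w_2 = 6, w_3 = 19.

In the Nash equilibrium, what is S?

∂u_i/∂s_i = α_i − 1, so country i contributes w_i if α_i > 1, else 0.
α_i > 1 for i ∈ {3}; NE contributions (0, 0, 19), S = 19.

19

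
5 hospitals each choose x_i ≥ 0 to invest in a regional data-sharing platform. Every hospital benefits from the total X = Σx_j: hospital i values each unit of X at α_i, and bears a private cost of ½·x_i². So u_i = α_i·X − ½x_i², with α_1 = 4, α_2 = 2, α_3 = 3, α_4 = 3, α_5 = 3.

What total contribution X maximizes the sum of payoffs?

75

Planner FOC: ∂(Σu_j)/∂x_i = (Σα_j) − x_i = 0, so x_i^SO = Σα_j = 15 for every i; X^SO = 75.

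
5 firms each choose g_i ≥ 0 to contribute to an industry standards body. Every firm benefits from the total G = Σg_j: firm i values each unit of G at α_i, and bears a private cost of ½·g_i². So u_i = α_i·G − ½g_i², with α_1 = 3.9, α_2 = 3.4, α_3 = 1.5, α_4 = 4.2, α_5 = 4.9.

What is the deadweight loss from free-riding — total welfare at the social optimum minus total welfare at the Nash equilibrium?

515.95

Firm i's FOC: ∂u_i/∂g_i = α_i − g_i = 0, so g_i* = α_i.
NE contributions = (3.9, 3.4, 1.5, 4.2, 4.9); G = 17.9.
W^NE = (Σα)·G − ½Σα_i² = 17.9² − ½·70.67 = 285.075.
Planner sets g_i = Σα_j = 17.9 for every i, so G^SO = 5·17.9 = 89.5.
W^SO = (Σα)·G^SO − ½·5·(Σα)² = (5/2)·17.9² = 801.025.
Deadweight loss = W^SO − W^NE = 515.95.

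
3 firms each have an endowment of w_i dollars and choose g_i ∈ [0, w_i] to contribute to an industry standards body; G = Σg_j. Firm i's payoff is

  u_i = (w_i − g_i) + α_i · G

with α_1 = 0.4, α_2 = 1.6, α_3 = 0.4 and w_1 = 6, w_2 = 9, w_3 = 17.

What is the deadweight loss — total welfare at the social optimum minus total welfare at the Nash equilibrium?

32.2

∂u_i/∂g_i = α_i − 1, so firm i contributes w_i if α_i > 1, else 0.
α_i > 1 for i ∈ {2}; NE contributions (0, 9, 0), G = 9.
W^NE = Σw_i − G^NE + (Σα_i)·G^NE = 32 + 1.4·9 = 44.6.
Planner: ∂(Σu_j)/∂g_i = Σα_j − 1 = 1.4 > 0, so everyone contributes w_i; G^SO = 32, W^SO = 32 + 1.4·32 = 76.8.
Deadweight loss = 32.2.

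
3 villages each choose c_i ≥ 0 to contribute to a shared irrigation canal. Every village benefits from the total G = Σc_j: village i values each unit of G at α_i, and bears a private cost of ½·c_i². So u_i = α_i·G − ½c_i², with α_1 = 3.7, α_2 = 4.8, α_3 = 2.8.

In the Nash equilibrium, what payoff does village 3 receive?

27.72

Village i's FOC: ∂u_i/∂c_i = α_i − c_i = 0, so c_i* = α_i.
NE contributions = (3.7, 4.8, 2.8); G = 11.3.
u_3 = α_3·G − ½·(c_3)² = 2.8·11.3 − ½·2.8² = 27.72.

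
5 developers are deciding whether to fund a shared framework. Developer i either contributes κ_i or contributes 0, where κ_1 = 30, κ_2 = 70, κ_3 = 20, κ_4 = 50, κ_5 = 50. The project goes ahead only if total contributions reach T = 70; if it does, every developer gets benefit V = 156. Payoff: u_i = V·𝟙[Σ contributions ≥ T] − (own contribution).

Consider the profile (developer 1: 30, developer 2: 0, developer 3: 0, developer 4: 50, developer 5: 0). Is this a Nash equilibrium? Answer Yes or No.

Yes

Total = 80 ≥ 70: provided.
Developer 1 (pledges 30, payoff 126): dropping to 0 → total 50, payoff 0. No gain.
Developer 2 (pledges 0, payoff 156): pledging 70 → total 150, payoff 86. No gain.
Developer 3 (pledges 0, payoff 156): pledging 20 → total 100, payoff 136. No gain.
Developer 4 (pledges 50, payoff 106): dropping to 0 → total 30, payoff 0. No gain.
Developer 5 (pledges 0, payoff 156): pledging 50 → total 130, payoff 106. No gain.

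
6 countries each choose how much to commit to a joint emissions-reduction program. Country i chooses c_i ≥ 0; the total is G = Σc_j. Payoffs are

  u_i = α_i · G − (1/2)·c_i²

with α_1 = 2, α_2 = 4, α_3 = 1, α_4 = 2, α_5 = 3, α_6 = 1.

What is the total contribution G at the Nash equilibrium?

13

Country i's FOC: ∂u_i/∂c_i = α_i − c_i = 0, so c_i* = α_i.
NE contributions = (2, 4, 1, 2, 3, 1); G = 13.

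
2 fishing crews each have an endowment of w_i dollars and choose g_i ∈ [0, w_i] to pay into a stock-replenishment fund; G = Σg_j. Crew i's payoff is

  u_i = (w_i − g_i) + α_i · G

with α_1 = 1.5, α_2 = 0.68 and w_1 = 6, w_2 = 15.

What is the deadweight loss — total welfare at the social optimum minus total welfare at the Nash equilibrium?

∂u_i/∂g_i = α_i − 1, so crew i contributes w_i if α_i > 1, else 0.
α_i > 1 for i ∈ {1}; NE contributions (6, 0), G = 6.
W^NE = Σw_i − G^NE + (Σα_i)·G^NE = 21 + 1.18·6 = 28.08.
Planner: ∂(Σu_j)/∂g_i = Σα_j − 1 = 1.18 > 0, so everyone contributes w_i; G^SO = 21, W^SO = 21 + 1.18·21 = 45.78.
Deadweight loss = 17.7.

17.7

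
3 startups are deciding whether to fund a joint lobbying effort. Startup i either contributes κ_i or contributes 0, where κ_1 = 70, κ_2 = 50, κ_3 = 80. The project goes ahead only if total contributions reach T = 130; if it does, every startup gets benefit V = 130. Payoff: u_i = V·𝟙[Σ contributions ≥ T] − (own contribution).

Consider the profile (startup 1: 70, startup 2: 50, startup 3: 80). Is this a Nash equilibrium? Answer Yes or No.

Total = 200 ≥ 130: provided.
Startup 1 (pledges 70, payoff 60): dropping to 0 → total 130, payoff 130. Profitable deviation.

No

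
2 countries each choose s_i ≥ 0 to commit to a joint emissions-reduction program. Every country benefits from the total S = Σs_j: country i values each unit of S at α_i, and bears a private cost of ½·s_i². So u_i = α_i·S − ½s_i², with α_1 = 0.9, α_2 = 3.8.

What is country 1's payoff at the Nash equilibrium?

Country i's FOC: ∂u_i/∂s_i = α_i − s_i = 0, so s_i* = α_i.
NE contributions = (0.9, 3.8); S = 4.7.
u_1 = α_1·S − ½·(s_1)² = 0.9·4.7 − ½·0.9² = 3.825.

3.825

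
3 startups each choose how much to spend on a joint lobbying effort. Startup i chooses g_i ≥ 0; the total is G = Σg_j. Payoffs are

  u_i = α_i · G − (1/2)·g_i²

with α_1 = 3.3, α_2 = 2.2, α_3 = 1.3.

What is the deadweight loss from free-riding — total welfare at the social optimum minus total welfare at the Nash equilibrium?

31.83

Startup i's FOC: ∂u_i/∂g_i = α_i − g_i = 0, so g_i* = α_i.
NE contributions = (3.3, 2.2, 1.3); G = 6.8.
W^NE = (Σα)·G − ½Σα_i² = 6.8² − ½·17.42 = 37.53.
Planner sets g_i = Σα_j = 6.8 for every i, so G^SO = 3·6.8 = 20.4.
W^SO = (Σα)·G^SO − ½·3·(Σα)² = (3/2)·6.8² = 69.36.
Deadweight loss = W^SO − W^NE = 31.83.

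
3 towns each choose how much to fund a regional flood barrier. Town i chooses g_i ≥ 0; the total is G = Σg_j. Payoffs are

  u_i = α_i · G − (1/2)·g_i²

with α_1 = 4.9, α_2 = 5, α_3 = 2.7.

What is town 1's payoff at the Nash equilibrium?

49.735

Town i's FOC: ∂u_i/∂g_i = α_i − g_i = 0, so g_i* = α_i.
NE contributions = (4.9, 5, 2.7); G = 12.6.
u_1 = α_1·G − ½·(g_1)² = 4.9·12.6 − ½·4.9² = 49.735.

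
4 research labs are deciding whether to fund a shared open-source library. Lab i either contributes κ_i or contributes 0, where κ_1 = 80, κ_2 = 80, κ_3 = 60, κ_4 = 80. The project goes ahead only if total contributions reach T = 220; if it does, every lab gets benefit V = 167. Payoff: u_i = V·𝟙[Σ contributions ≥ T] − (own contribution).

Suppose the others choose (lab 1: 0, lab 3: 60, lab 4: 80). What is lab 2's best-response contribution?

Others' total = 140. Contributing 80 brings total to 220 ≥ 220: gain V − κ_2 = 87.
Best response: 80.

80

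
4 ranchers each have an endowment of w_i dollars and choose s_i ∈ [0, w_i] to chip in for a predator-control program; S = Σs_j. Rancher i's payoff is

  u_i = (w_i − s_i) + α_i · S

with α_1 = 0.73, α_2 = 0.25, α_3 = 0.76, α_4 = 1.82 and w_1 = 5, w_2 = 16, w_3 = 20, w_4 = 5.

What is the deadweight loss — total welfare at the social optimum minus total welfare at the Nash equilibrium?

∂u_i/∂s_i = α_i − 1, so rancher i contributes w_i if α_i > 1, else 0.
α_i > 1 for i ∈ {4}; NE contributions (0, 0, 0, 5), S = 5.
W^NE = Σw_i − S^NE + (Σα_i)·S^NE = 46 + 2.56·5 = 58.8.
Planner: ∂(Σu_j)/∂s_i = Σα_j − 1 = 2.56 > 0, so everyone contributes w_i; S^SO = 46, W^SO = 46 + 2.56·46 = 163.76.
Deadweight loss = 104.96.

104.96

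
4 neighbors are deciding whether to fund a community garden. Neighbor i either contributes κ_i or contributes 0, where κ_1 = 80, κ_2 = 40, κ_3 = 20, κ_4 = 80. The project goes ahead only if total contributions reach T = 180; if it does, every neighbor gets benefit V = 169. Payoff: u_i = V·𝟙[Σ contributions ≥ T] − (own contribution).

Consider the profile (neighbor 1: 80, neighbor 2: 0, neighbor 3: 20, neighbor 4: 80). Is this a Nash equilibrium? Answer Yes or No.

Total = 180 ≥ 180: provided.
Neighbor 1 (pledges 80, payoff 89): dropping to 0 → total 100, payoff 0. No gain.
Neighbor 2 (pledges 0, payoff 169): pledging 40 → total 220, payoff 129. No gain.
Neighbor 3 (pledges 20, payoff 149): dropping to 0 → total 160, payoff 0. No gain.
Neighbor 4 (pledges 80, payoff 89): dropping to 0 → total 100, payoff 0. No gain.

Yes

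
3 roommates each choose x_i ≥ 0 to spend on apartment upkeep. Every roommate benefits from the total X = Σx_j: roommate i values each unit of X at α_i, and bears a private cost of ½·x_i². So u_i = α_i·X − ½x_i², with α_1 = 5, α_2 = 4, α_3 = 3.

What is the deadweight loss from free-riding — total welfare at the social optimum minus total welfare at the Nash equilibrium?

97

Roommate i's FOC: ∂u_i/∂x_i = α_i − x_i = 0, so x_i* = α_i.
NE contributions = (5, 4, 3); X = 12.
W^NE = (Σα)·X − ½Σα_i² = 12² − ½·50 = 119.
Planner sets x_i = Σα_j = 12 for every i, so X^SO = 3·12 = 36.
W^SO = (Σα)·X^SO − ½·3·(Σα)² = (3/2)·12² = 216.
Deadweight loss = W^SO − W^NE = 97.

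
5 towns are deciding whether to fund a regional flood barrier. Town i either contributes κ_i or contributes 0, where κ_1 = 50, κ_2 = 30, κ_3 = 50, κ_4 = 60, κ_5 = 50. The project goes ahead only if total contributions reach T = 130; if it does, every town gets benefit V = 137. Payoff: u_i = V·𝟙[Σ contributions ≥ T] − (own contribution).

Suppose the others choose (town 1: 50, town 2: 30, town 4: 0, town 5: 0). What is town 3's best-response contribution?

50

Others' total = 80. Contributing 50 brings total to 130 ≥ 130: gain V − κ_3 = 87.
Best response: 50.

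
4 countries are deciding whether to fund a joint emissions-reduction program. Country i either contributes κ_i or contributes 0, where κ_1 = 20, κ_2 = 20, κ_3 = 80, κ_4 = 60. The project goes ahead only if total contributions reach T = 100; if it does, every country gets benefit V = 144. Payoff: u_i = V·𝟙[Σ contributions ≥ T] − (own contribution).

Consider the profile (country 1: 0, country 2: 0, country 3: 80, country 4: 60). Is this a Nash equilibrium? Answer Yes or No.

Yes

Total = 140 ≥ 100: provided.
Country 1 (pledges 0, payoff 144): pledging 20 → total 160, payoff 124. No gain.
Country 2 (pledges 0, payoff 144): pledging 20 → total 160, payoff 124. No gain.
Country 3 (pledges 80, payoff 64): dropping to 0 → total 60, payoff 0. No gain.
Country 4 (pledges 60, payoff 84): dropping to 0 → total 80, payoff 0. No gain.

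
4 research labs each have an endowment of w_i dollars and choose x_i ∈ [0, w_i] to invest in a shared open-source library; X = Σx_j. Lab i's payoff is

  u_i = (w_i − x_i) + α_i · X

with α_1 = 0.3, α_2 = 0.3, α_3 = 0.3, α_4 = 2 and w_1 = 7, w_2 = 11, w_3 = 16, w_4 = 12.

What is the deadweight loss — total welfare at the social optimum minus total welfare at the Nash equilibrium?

∂u_i/∂x_i = α_i − 1, so lab i contributes w_i if α_i > 1, else 0.
α_i > 1 for i ∈ {4}; NE contributions (0, 0, 0, 12), X = 12.
W^NE = Σw_i − X^NE + (Σα_i)·X^NE = 46 + 1.9·12 = 68.8.
Planner: ∂(Σu_j)/∂x_i = Σα_j − 1 = 1.9 > 0, so everyone contributes w_i; X^SO = 46, W^SO = 46 + 1.9·46 = 133.4.
Deadweight loss = 64.6.

64.6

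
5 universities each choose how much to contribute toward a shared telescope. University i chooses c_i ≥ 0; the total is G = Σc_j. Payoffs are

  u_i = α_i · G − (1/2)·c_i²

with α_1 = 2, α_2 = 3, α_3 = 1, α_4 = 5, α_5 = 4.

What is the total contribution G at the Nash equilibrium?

University i's FOC: ∂u_i/∂c_i = α_i − c_i = 0, so c_i* = α_i.
NE contributions = (2, 3, 1, 5, 4); G = 15.

15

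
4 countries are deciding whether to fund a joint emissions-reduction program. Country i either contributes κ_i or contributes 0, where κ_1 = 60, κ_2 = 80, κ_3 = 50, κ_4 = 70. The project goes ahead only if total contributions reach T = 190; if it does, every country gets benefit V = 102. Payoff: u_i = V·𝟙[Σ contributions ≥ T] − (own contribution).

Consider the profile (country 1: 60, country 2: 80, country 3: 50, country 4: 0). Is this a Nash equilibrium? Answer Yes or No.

Total = 190 ≥ 190: provided.
Country 1 (pledges 60, payoff 42): dropping to 0 → total 130, payoff 0. No gain.
Country 2 (pledges 80, payoff 22): dropping to 0 → total 110, payoff 0. No gain.
Country 3 (pledges 50, payoff 52): dropping to 0 → total 140, payoff 0. No gain.
Country 4 (pledges 0, payoff 102): pledging 70 → total 260, payoff 32. No gain.

Yes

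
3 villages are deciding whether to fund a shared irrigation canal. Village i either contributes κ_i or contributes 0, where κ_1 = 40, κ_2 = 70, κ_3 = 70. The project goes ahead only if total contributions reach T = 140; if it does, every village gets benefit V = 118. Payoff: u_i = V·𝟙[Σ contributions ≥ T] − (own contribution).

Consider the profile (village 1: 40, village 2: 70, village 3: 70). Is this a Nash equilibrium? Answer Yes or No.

No

Total = 180 ≥ 140: provided.
Village 1 (pledges 40, payoff 78): dropping to 0 → total 140, payoff 118. Profitable deviation.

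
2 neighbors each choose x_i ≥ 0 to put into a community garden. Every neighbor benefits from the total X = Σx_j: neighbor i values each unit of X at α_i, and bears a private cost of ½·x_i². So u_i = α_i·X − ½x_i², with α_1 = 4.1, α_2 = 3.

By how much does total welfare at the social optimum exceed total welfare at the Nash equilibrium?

12.905

Neighbor i's FOC: ∂u_i/∂x_i = α_i − x_i = 0, so x_i* = α_i.
NE contributions = (4.1, 3); X = 7.1.
W^NE = (Σα)·X − ½Σα_i² = 7.1² − ½·25.81 = 37.505.
Planner sets x_i = Σα_j = 7.1 for every i, so X^SO = 2·7.1 = 14.2.
W^SO = (Σα)·X^SO − ½·2·(Σα)² = (2/2)·7.1² = 50.41.
Deadweight loss = W^SO − W^NE = 12.905.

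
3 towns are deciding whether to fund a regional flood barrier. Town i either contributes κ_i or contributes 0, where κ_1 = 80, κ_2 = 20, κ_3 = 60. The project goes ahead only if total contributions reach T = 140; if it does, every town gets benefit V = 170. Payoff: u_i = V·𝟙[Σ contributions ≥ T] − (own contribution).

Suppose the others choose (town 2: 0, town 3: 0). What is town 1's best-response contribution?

0

Others' total = 0. Even contributing 80 gives 80 < 140: no benefit either way.
Best response: 0.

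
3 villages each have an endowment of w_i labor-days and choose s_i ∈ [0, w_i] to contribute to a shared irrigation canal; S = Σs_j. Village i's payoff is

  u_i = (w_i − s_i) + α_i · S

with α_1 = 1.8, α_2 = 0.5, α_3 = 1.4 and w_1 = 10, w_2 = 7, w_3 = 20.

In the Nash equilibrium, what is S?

∂u_i/∂s_i = α_i − 1, so village i contributes w_i if α_i > 1, else 0.
α_i > 1 for i ∈ {1, 3}; NE contributions (10, 0, 20), S = 30.

30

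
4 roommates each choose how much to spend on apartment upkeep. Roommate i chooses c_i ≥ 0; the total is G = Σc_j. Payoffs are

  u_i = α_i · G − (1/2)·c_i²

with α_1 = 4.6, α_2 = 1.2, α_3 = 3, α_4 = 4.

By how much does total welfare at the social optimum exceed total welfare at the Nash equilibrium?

187.64

Roommate i's FOC: ∂u_i/∂c_i = α_i − c_i = 0, so c_i* = α_i.
NE contributions = (4.6, 1.2, 3, 4); G = 12.8.
W^NE = (Σα)·G − ½Σα_i² = 12.8² − ½·47.6 = 140.04.
Planner sets c_i = Σα_j = 12.8 for every i, so G^SO = 4·12.8 = 51.2.
W^SO = (Σα)·G^SO − ½·4·(Σα)² = (4/2)·12.8² = 327.68.
Deadweight loss = W^SO − W^NE = 187.64.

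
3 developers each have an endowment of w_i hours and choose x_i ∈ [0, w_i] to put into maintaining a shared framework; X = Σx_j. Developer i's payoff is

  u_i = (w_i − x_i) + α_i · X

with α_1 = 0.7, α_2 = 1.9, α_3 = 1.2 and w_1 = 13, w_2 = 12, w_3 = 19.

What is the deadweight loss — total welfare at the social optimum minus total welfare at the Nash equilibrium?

∂u_i/∂x_i = α_i − 1, so developer i contributes w_i if α_i > 1, else 0.
α_i > 1 for i ∈ {2, 3}; NE contributions (0, 12, 19), X = 31.
W^NE = Σw_i − X^NE + (Σα_i)·X^NE = 44 + 2.8·31 = 130.8.
Planner: ∂(Σu_j)/∂x_i = Σα_j − 1 = 2.8 > 0, so everyone contributes w_i; X^SO = 44, W^SO = 44 + 2.8·44 = 167.2.
Deadweight loss = 36.4.

36.4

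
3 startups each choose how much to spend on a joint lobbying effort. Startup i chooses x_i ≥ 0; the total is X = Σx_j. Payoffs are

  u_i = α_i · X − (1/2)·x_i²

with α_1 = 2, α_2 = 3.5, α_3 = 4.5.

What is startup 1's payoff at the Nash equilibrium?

Startup i's FOC: ∂u_i/∂x_i = α_i − x_i = 0, so x_i* = α_i.
NE contributions = (2, 3.5, 4.5); X = 10.
u_1 = α_1·X − ½·(x_1)² = 2·10 − ½·2² = 18.

18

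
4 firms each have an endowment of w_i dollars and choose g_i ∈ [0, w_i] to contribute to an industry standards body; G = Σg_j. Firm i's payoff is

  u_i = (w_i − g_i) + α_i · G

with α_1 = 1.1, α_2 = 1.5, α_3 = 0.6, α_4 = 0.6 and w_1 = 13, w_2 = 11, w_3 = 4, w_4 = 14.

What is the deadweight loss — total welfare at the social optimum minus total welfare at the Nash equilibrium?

50.4

∂u_i/∂g_i = α_i − 1, so firm i contributes w_i if α_i > 1, else 0.
α_i > 1 for i ∈ {1, 2}; NE contributions (13, 11, 0, 0), G = 24.
W^NE = Σw_i − G^NE + (Σα_i)·G^NE = 42 + 2.8·24 = 109.2.
Planner: ∂(Σu_j)/∂g_i = Σα_j − 1 = 2.8 > 0, so everyone contributes w_i; G^SO = 42, W^SO = 42 + 2.8·42 = 159.6.
Deadweight loss = 50.4.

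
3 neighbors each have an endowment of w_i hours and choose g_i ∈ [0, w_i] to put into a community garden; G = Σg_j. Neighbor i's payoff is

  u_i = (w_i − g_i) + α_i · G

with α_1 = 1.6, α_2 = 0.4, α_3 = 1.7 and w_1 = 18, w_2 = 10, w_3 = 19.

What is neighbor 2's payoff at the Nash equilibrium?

∂u_i/∂g_i = α_i − 1, so neighbor i contributes w_i if α_i > 1, else 0.
α_i > 1 for i ∈ {1, 3}; NE contributions (18, 0, 19), G = 37.
u_2 = (10 − 0) + 0.4·37 = 24.8.

24.8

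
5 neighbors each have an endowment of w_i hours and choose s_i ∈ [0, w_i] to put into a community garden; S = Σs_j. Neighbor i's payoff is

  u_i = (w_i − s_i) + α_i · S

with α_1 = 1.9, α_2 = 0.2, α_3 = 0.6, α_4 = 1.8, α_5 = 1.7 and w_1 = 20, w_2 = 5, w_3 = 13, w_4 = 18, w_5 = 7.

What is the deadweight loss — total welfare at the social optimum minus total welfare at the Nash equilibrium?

∂u_i/∂s_i = α_i − 1, so neighbor i contributes w_i if α_i > 1, else 0.
α_i > 1 for i ∈ {1, 4, 5}; NE contributions (20, 0, 0, 18, 7), S = 45.
W^NE = Σw_i − S^NE + (Σα_i)·S^NE = 63 + 5.2·45 = 297.
Planner: ∂(Σu_j)/∂s_i = Σα_j − 1 = 5.2 > 0, so everyone contributes w_i; S^SO = 63, W^SO = 63 + 5.2·63 = 390.6.
Deadweight loss = 93.6.

93.6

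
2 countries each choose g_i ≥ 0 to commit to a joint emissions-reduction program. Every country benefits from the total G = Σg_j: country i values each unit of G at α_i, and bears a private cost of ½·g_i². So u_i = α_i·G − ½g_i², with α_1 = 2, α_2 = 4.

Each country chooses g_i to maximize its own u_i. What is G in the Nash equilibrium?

Country i's FOC: ∂u_i/∂g_i = α_i − g_i = 0, so g_i* = α_i.
NE contributions = (2, 4); G = 6.

6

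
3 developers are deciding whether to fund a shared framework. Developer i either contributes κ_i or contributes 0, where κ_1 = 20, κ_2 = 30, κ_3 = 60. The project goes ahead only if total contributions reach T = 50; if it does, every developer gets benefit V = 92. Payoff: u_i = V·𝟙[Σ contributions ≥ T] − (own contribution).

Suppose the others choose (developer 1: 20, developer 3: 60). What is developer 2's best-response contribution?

0

Others' total = 80 ≥ 50; contributing adds cost 30 for no extra benefit.
Best response: 0.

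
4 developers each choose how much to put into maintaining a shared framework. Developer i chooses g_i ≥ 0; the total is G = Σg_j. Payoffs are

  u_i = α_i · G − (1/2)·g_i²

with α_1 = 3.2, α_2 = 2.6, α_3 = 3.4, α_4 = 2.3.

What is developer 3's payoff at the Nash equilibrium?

33.32

Developer i's FOC: ∂u_i/∂g_i = α_i − g_i = 0, so g_i* = α_i.
NE contributions = (3.2, 2.6, 3.4, 2.3); G = 11.5.
u_3 = α_3·G − ½·(g_3)² = 3.4·11.5 − ½·3.4² = 33.32.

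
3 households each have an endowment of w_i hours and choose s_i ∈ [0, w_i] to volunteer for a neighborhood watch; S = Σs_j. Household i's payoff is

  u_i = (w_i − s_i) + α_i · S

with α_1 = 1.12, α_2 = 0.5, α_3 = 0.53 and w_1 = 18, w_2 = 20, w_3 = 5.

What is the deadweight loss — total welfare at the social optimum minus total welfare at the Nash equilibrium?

∂u_i/∂s_i = α_i − 1, so household i contributes w_i if α_i > 1, else 0.
α_i > 1 for i ∈ {1}; NE contributions (18, 0, 0), S = 18.
W^NE = Σw_i − S^NE + (Σα_i)·S^NE = 43 + 1.15·18 = 63.7.
Planner: ∂(Σu_j)/∂s_i = Σα_j − 1 = 1.15 > 0, so everyone contributes w_i; S^SO = 43, W^SO = 43 + 1.15·43 = 92.45.
Deadweight loss = 28.75.

28.75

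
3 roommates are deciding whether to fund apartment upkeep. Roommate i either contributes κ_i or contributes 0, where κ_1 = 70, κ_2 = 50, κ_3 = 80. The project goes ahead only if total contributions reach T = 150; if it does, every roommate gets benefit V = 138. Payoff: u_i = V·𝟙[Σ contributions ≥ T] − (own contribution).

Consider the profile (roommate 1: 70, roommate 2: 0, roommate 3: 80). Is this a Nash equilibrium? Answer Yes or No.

Yes

Total = 150 ≥ 150: provided.
Roommate 1 (pledges 70, payoff 68): dropping to 0 → total 80, payoff 0. No gain.
Roommate 2 (pledges 0, payoff 138): pledging 50 → total 200, payoff 88. No gain.
Roommate 3 (pledges 80, payoff 58): dropping to 0 → total 70, payoff 0. No gain.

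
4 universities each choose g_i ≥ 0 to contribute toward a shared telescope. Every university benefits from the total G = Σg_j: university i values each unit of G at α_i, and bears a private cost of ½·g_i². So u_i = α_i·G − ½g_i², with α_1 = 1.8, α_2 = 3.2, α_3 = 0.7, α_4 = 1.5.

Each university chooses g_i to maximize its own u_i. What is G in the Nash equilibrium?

7.2

University i's FOC: ∂u_i/∂g_i = α_i − g_i = 0, so g_i* = α_i.
NE contributions = (1.8, 3.2, 0.7, 1.5); G = 7.2.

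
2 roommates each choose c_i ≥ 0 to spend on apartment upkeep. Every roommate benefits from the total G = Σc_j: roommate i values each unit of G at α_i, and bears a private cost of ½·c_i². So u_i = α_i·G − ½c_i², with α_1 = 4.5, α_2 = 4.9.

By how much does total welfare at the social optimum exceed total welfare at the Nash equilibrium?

22.13

Roommate i's FOC: ∂u_i/∂c_i = α_i − c_i = 0, so c_i* = α_i.
NE contributions = (4.5, 4.9); G = 9.4.
W^NE = (Σα)·G − ½Σα_i² = 9.4² − ½·44.26 = 66.23.
Planner sets c_i = Σα_j = 9.4 for every i, so G^SO = 2·9.4 = 18.8.
W^SO = (Σα)·G^SO − ½·2·(Σα)² = (2/2)·9.4² = 88.36.
Deadweight loss = W^SO − W^NE = 22.13.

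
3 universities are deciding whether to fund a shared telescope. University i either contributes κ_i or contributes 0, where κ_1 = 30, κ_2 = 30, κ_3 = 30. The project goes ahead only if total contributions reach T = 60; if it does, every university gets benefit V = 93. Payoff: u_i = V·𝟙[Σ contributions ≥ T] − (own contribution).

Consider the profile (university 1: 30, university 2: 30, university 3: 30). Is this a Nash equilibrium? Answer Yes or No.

No

Total = 90 ≥ 60: provided.
University 1 (pledges 30, payoff 63): dropping to 0 → total 60, payoff 93. Profitable deviation.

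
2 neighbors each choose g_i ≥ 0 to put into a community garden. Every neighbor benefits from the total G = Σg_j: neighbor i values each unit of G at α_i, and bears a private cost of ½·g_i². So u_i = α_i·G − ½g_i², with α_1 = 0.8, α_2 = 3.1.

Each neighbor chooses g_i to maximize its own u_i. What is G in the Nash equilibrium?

3.9

Neighbor i's FOC: ∂u_i/∂g_i = α_i − g_i = 0, so g_i* = α_i.
NE contributions = (0.8, 3.1); G = 3.9.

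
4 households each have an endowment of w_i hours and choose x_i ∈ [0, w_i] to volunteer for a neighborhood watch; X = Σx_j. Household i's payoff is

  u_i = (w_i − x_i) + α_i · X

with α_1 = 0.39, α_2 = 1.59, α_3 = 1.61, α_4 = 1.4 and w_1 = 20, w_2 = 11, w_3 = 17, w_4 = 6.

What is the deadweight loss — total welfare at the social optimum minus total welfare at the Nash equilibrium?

∂u_i/∂x_i = α_i − 1, so household i contributes w_i if α_i > 1, else 0.
α_i > 1 for i ∈ {2, 3, 4}; NE contributions (0, 11, 17, 6), X = 34.
W^NE = Σw_i − X^NE + (Σα_i)·X^NE = 54 + 3.99·34 = 189.66.
Planner: ∂(Σu_j)/∂x_i = Σα_j − 1 = 3.99 > 0, so everyone contributes w_i; X^SO = 54, W^SO = 54 + 3.99·54 = 269.46.
Deadweight loss = 79.8.

79.8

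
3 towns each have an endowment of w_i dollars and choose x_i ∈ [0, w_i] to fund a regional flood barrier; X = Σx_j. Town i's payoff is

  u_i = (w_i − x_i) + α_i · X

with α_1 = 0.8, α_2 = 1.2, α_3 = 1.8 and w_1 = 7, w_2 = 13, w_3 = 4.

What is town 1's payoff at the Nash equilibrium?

20.6

∂u_i/∂x_i = α_i − 1, so town i contributes w_i if α_i > 1, else 0.
α_i > 1 for i ∈ {2, 3}; NE contributions (0, 13, 4), X = 17.
u_1 = (7 − 0) + 0.8·17 = 20.6.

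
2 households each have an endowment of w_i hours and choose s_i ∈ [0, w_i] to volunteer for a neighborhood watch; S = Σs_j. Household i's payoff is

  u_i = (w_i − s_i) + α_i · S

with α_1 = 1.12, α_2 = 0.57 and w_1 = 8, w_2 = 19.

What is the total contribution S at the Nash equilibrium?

8

∂u_i/∂s_i = α_i − 1, so household i contributes w_i if α_i > 1, else 0.
α_i > 1 for i ∈ {1}; NE contributions (8, 0), S = 8.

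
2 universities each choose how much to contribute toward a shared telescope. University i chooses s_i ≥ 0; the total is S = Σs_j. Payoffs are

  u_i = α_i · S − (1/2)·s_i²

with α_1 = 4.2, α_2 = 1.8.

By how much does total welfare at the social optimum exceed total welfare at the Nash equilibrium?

University i's FOC: ∂u_i/∂s_i = α_i − s_i = 0, so s_i* = α_i.
NE contributions = (4.2, 1.8); S = 6.
W^NE = (Σα)·S − ½Σα_i² = 6² − ½·20.88 = 25.56.
Planner sets s_i = Σα_j = 6 for every i, so S^SO = 2·6 = 12.
W^SO = (Σα)·S^SO − ½·2·(Σα)² = (2/2)·6² = 36.
Deadweight loss = W^SO − W^NE = 10.44.

10.44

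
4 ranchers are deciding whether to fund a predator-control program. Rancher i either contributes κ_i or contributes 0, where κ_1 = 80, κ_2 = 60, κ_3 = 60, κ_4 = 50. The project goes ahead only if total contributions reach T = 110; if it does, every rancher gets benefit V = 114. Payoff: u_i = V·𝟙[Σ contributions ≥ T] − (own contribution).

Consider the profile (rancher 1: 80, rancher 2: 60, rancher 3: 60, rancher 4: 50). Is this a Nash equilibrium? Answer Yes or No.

No

Total = 250 ≥ 110: provided.
Rancher 1 (pledges 80, payoff 34): dropping to 0 → total 170, payoff 114. Profitable deviation.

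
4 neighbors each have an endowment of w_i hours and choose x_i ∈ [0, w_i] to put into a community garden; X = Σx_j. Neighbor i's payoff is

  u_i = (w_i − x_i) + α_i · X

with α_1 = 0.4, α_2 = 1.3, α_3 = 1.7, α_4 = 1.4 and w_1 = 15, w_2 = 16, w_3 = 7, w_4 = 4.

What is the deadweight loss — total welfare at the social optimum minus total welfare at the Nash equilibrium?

∂u_i/∂x_i = α_i − 1, so neighbor i contributes w_i if α_i > 1, else 0.
α_i > 1 for i ∈ {2, 3, 4}; NE contributions (0, 16, 7, 4), X = 27.
W^NE = Σw_i − X^NE + (Σα_i)·X^NE = 42 + 3.8·27 = 144.6.
Planner: ∂(Σu_j)/∂x_i = Σα_j − 1 = 3.8 > 0, so everyone contributes w_i; X^SO = 42, W^SO = 42 + 3.8·42 = 201.6.
Deadweight loss = 57.

57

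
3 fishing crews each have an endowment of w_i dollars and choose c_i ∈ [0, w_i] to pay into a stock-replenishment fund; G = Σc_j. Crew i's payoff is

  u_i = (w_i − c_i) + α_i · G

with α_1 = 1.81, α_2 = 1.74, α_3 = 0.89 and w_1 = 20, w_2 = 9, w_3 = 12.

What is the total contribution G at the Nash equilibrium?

29

∂u_i/∂c_i = α_i − 1, so crew i contributes w_i if α_i > 1, else 0.
α_i > 1 for i ∈ {1, 2}; NE contributions (20, 9, 0), G = 29.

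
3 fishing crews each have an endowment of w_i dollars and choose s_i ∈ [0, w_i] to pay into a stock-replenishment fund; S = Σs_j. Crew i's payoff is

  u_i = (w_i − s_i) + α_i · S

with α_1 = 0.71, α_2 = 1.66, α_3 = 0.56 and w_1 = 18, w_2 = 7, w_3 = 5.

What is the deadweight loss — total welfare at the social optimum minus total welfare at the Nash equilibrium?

44.39

∂u_i/∂s_i = α_i − 1, so crew i contributes w_i if α_i > 1, else 0.
α_i > 1 for i ∈ {2}; NE contributions (0, 7, 0), S = 7.
W^NE = Σw_i − S^NE + (Σα_i)·S^NE = 30 + 1.93·7 = 43.51.
Planner: ∂(Σu_j)/∂s_i = Σα_j − 1 = 1.93 > 0, so everyone contributes w_i; S^SO = 30, W^SO = 30 + 1.93·30 = 87.9.
Deadweight loss = 44.39.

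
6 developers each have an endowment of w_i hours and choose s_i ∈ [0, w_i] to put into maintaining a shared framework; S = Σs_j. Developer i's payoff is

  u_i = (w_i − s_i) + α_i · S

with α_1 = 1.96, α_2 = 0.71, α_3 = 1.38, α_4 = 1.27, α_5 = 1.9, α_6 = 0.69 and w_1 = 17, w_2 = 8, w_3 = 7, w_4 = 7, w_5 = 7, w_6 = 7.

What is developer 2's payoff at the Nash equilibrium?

∂u_i/∂s_i = α_i − 1, so developer i contributes w_i if α_i > 1, else 0.
α_i > 1 for i ∈ {1, 3, 4, 5}; NE contributions (17, 0, 7, 7, 7, 0), S = 38.
u_2 = (8 − 0) + 0.71·38 = 34.98.

34.98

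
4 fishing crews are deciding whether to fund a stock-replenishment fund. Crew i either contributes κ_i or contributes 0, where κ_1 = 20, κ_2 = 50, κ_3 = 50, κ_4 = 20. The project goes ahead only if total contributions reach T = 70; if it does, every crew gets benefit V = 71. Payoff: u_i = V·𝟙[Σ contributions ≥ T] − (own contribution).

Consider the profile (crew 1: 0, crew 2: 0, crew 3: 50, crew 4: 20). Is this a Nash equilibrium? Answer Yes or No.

Total = 70 ≥ 70: provided.
Crew 1 (pledges 0, payoff 71): pledging 20 → total 90, payoff 51. No gain.
Crew 2 (pledges 0, payoff 71): pledging 50 → total 120, payoff 21. No gain.
Crew 3 (pledges 50, payoff 21): dropping to 0 → total 20, payoff 0. No gain.
Crew 4 (pledges 20, payoff 51): dropping to 0 → total 50, payoff 0. No gain.

Yes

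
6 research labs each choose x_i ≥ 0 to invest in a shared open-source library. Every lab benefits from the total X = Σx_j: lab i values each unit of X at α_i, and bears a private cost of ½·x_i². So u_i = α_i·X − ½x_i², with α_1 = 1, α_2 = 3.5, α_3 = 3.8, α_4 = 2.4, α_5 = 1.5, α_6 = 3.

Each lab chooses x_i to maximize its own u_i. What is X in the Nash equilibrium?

15.2

Lab i's FOC: ∂u_i/∂x_i = α_i − x_i = 0, so x_i* = α_i.
NE contributions = (1, 3.5, 3.8, 2.4, 1.5, 3); X = 15.2.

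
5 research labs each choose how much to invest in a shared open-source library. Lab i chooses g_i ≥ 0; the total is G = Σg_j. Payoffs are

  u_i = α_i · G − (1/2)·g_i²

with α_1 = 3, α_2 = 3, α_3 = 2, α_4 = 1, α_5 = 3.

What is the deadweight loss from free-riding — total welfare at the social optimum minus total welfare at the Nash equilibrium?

232

Lab i's FOC: ∂u_i/∂g_i = α_i − g_i = 0, so g_i* = α_i.
NE contributions = (3, 3, 2, 1, 3); G = 12.
W^NE = (Σα)·G − ½Σα_i² = 12² − ½·32 = 128.
Planner sets g_i = Σα_j = 12 for every i, so G^SO = 5·12 = 60.
W^SO = (Σα)·G^SO − ½·5·(Σα)² = (5/2)·12² = 360.
Deadweight loss = W^SO − W^NE = 232.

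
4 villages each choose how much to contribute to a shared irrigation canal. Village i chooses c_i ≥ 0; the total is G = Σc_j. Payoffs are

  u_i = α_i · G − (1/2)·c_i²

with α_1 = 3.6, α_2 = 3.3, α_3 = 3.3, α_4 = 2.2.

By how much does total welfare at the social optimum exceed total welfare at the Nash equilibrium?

173.55

Village i's FOC: ∂u_i/∂c_i = α_i − c_i = 0, so c_i* = α_i.
NE contributions = (3.6, 3.3, 3.3, 2.2); G = 12.4.
W^NE = (Σα)·G − ½Σα_i² = 12.4² − ½·39.58 = 133.97.
Planner sets c_i = Σα_j = 12.4 for every i, so G^SO = 4·12.4 = 49.6.
W^SO = (Σα)·G^SO − ½·4·(Σα)² = (4/2)·12.4² = 307.52.
Deadweight loss = W^SO − W^NE = 173.55.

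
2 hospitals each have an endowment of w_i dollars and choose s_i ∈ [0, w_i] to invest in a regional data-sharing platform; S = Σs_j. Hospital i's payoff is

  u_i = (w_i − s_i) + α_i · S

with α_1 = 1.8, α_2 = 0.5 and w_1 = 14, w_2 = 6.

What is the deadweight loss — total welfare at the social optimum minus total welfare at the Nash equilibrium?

∂u_i/∂s_i = α_i − 1, so hospital i contributes w_i if α_i > 1, else 0.
α_i > 1 for i ∈ {1}; NE contributions (14, 0), S = 14.
W^NE = Σw_i − S^NE + (Σα_i)·S^NE = 20 + 1.3·14 = 38.2.
Planner: ∂(Σu_j)/∂s_i = Σα_j − 1 = 1.3 > 0, so everyone contributes w_i; S^SO = 20, W^SO = 20 + 1.3·20 = 46.
Deadweight loss = 7.8.

7.8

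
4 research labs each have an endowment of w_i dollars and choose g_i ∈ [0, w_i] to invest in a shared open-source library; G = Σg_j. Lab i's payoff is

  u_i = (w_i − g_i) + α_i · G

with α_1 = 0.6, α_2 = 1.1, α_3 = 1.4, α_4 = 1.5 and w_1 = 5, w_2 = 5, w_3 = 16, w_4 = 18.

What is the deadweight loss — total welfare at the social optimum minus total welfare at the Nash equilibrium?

∂u_i/∂g_i = α_i − 1, so lab i contributes w_i if α_i > 1, else 0.
α_i > 1 for i ∈ {2, 3, 4}; NE contributions (0, 5, 16, 18), G = 39.
W^NE = Σw_i − G^NE + (Σα_i)·G^NE = 44 + 3.6·39 = 184.4.
Planner: ∂(Σu_j)/∂g_i = Σα_j − 1 = 3.6 > 0, so everyone contributes w_i; G^SO = 44, W^SO = 44 + 3.6·44 = 202.4.
Deadweight loss = 18.

18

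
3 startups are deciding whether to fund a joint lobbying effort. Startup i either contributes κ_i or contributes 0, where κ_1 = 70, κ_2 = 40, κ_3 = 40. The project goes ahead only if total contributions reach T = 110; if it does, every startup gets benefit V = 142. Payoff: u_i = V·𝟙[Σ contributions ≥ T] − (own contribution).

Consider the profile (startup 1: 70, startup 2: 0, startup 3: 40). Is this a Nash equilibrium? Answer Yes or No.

Total = 110 ≥ 110: provided.
Startup 1 (pledges 70, payoff 72): dropping to 0 → total 40, payoff 0. No gain.
Startup 2 (pledges 0, payoff 142): pledging 40 → total 150, payoff 102. No gain.
Startup 3 (pledges 40, payoff 102): dropping to 0 → total 70, payoff 0. No gain.

Yes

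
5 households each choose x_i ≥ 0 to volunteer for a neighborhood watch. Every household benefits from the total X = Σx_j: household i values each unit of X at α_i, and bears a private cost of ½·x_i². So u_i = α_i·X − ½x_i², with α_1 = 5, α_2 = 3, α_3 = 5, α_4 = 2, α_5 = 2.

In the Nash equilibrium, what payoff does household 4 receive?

32

Household i's FOC: ∂u_i/∂x_i = α_i − x_i = 0, so x_i* = α_i.
NE contributions = (5, 3, 5, 2, 2); X = 17.
u_4 = α_4·X − ½·(x_4)² = 2·17 − ½·2² = 32.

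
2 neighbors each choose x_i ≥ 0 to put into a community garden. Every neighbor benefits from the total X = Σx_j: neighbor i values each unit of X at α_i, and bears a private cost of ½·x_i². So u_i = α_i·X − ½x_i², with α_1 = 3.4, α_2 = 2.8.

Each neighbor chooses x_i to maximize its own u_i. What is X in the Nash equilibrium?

6.2

Neighbor i's FOC: ∂u_i/∂x_i = α_i − x_i = 0, so x_i* = α_i.
NE contributions = (3.4, 2.8); X = 6.2.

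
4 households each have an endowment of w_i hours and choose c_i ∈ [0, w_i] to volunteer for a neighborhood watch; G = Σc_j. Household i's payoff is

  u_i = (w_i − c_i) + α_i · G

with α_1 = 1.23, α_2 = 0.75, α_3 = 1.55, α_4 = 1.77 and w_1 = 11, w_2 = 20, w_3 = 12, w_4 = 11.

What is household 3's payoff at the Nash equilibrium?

∂u_i/∂c_i = α_i − 1, so household i contributes w_i if α_i > 1, else 0.
α_i > 1 for i ∈ {1, 3, 4}; NE contributions (11, 0, 12, 11), G = 34.
u_3 = (12 − 12) + 1.55·34 = 52.7.

52.7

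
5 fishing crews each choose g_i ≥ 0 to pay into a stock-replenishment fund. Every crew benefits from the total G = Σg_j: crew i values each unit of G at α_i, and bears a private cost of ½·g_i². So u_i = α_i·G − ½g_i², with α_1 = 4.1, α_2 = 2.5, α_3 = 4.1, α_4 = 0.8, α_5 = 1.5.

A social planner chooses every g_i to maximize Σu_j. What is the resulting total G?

65

Planner FOC: ∂(Σu_j)/∂g_i = (Σα_j) − g_i = 0, so g_i^SO = Σα_j = 13 for every i; G^SO = 65.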